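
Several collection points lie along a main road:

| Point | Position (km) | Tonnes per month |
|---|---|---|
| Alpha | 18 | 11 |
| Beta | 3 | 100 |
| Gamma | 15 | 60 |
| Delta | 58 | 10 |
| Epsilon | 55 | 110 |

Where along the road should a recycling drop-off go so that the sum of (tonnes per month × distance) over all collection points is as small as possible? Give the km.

x = 15

For a sum of weighted absolute distances on a line, the optimum is the weighted median (not the mean). Total weight W = 291; half-weight = 145.5.
Sort by position and accumulate weight:
  km 3 (Beta, w=100) → cum 100
  km 15 (Gamma, w=60) → cum 160  ≥ 145.5 → median here
  km 18 (Alpha, w=11) → cum 171
  km 55 (Epsilon, w=110) → cum 281
  km 58 (Delta, w=10) → cum 291
Optimal location: km 15.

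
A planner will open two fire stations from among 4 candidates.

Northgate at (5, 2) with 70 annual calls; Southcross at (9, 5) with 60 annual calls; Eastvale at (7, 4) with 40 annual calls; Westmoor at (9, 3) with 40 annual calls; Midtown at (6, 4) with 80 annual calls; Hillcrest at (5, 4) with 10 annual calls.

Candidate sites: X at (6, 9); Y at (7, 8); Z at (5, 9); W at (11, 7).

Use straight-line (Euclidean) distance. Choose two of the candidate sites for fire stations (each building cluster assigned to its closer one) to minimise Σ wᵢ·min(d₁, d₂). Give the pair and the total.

Evaluate every pair (each demand assigned to the nearer of the two):
  {Y, W}: total = 1325.9
  {X, Y}: total = 1409.0
  {Y, Z}: total = 1409.0
  {X, W}: total = 1494.6
  {Z, W}: total = 1496.5
  {X, Z}: total = 1712.3
Best pair: {Y, W} with total 1325.9.

{Y, W}, total 1325.9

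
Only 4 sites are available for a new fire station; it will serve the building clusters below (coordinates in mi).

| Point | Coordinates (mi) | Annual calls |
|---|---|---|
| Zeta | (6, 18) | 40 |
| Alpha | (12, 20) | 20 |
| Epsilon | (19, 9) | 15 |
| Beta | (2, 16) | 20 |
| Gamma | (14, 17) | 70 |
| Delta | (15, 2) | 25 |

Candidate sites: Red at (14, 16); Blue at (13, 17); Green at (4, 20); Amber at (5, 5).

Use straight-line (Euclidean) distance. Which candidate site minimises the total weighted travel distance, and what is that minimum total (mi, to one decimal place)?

Blue, total 1165.3 mi

Total weighted distance at each candidate:
  Red (14, 16): total = 1209.2
  Blue (13, 17): total = 1165.3
  Green (4, 20): total = 1899.8
  Amber (5, 5): total = 2610.0
Minimum is at Blue with total 1165.3 mi.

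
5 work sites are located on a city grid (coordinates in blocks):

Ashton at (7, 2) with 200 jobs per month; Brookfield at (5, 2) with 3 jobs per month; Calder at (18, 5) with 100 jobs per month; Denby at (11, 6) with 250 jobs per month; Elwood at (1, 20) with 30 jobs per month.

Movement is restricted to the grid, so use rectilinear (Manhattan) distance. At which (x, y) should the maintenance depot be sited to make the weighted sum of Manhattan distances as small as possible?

(11, 5)

Manhattan distance separates: Σwᵢ(|x−xᵢ|+|y−yᵢ|) = Σwᵢ|x−xᵢ| + Σwᵢ|y−yᵢ|, so x and y are optimised independently as 1-D weighted medians.
Total weight W = 583; half = 291.5.
x-coordinate, sorted with cumulative weight:
  x=1 (Elwood, w=30) cum 30
  x=5 (Brookfield, w=3) cum 33
  x=7 (Ashton, w=200) cum 233
  x=11 (Denby, w=250) cum 483  ← median
  x=18 (Calder, w=100) cum 583
⇒ x* = 11
y-coordinate, sorted with cumulative weight:
  y=2 (Ashton, w=200) cum 200
  y=2 (Brookfield, w=3) cum 203
  y=5 (Calder, w=100) cum 303  ← median
  y=6 (Denby, w=250) cum 553
  y=20 (Elwood, w=30) cum 583
⇒ y* = 5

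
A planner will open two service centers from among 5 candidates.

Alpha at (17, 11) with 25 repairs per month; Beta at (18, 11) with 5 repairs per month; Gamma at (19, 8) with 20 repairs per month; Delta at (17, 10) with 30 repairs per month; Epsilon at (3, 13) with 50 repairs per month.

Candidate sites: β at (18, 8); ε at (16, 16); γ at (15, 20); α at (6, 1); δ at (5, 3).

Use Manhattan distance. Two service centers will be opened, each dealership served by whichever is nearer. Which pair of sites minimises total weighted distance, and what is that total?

{β, δ}, total 825

Evaluate every pair (each demand assigned to the nearer of the two):
  {β, δ}: total = 825
  {β, α}: total = 975
  {β, ε}: total = 1025
  {β, γ}: total = 1175
  {ε, δ}: total = 1215
  {ε, α}: total = 1365
  {ε, γ}: total = 1415
  {γ, δ}: total = 1615
  {γ, α}: total = 1765
  {α, δ}: total = 2155
Best pair: {β, δ} with total 825.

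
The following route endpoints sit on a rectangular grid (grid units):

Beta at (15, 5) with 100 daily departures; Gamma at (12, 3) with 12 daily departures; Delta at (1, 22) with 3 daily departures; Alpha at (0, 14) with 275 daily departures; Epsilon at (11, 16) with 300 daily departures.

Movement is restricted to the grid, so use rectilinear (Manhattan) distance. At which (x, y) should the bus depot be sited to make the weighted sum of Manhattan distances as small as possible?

(11, 14)

Manhattan distance separates: Σwᵢ(|x−xᵢ|+|y−yᵢ|) = Σwᵢ|x−xᵢ| + Σwᵢ|y−yᵢ|, so x and y are optimised independently as 1-D weighted medians.
Total weight W = 690; half = 345.
x-coordinate, sorted with cumulative weight:
  x=0 (Alpha, w=275) cum 275
  x=1 (Delta, w=3) cum 278
  x=11 (Epsilon, w=300) cum 578  ← median
  x=12 (Gamma, w=12) cum 590
  x=15 (Beta, w=100) cum 690
⇒ x* = 11
y-coordinate, sorted with cumulative weight:
  y=3 (Gamma, w=12) cum 12
  y=5 (Beta, w=100) cum 112
  y=14 (Alpha, w=275) cum 387  ← median
  y=16 (Epsilon, w=300) cum 687
  y=22 (Delta, w=3) cum 690
⇒ y* = 14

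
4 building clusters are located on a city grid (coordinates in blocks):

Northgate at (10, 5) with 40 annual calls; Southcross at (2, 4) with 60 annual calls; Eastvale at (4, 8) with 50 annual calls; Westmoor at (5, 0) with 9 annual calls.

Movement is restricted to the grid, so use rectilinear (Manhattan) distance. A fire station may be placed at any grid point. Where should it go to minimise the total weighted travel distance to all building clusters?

Manhattan distance separates: Σwᵢ(|x−xᵢ|+|y−yᵢ|) = Σwᵢ|x−xᵢ| + Σwᵢ|y−yᵢ|, so x and y are optimised independently as 1-D weighted medians.
Total weight W = 159; half = 79.5.
x-coordinate, sorted with cumulative weight:
  x=2 (Southcross, w=60) cum 60
  x=4 (Eastvale, w=50) cum 110  ← median
  x=5 (Westmoor, w=9) cum 119
  x=10 (Northgate, w=40) cum 159
⇒ x* = 4
y-coordinate, sorted with cumulative weight:
  y=0 (Westmoor, w=9) cum 9
  y=4 (Southcross, w=60) cum 69
  y=5 (Northgate, w=40) cum 109  ← median
  y=8 (Eastvale, w=50) cum 159
⇒ y* = 5

(4, 5)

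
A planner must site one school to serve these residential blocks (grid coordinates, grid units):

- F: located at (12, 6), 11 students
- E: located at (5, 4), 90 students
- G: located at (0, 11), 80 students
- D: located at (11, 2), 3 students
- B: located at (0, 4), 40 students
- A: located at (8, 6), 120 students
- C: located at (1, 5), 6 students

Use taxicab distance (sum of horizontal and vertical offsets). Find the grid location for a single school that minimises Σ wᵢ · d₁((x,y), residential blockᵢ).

(5, 6)

Manhattan distance separates: Σwᵢ(|x−xᵢ|+|y−yᵢ|) = Σwᵢ|x−xᵢ| + Σwᵢ|y−yᵢ|, so x and y are optimised independently as 1-D weighted medians.
Total weight W = 350; half = 175.
x-coordinate, sorted with cumulative weight:
  x=0 (G, w=80) cum 80
  x=0 (B, w=40) cum 120
  x=1 (C, w=6) cum 126
  x=5 (E, w=90) cum 216  ← median
  x=8 (A, w=120) cum 336
  x=11 (D, w=3) cum 339
  x=12 (F, w=11) cum 350
⇒ x* = 5
y-coordinate, sorted with cumulative weight:
  y=2 (D, w=3) cum 3
  y=4 (E, w=90) cum 93
  y=4 (B, w=40) cum 133
  y=5 (C, w=6) cum 139
  y=6 (F, w=11) cum 150
  y=6 (A, w=120) cum 270  ← median
  y=11 (G, w=80) cum 350
⇒ y* = 6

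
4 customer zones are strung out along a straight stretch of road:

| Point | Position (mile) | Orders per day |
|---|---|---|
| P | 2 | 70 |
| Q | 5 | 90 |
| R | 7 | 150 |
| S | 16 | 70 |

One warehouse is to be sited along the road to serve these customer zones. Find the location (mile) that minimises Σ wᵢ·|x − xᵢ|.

x = 7

For a sum of weighted absolute distances on a line, the optimum is the weighted median (not the mean). Total weight W = 380; half-weight = 190.
Sort by position and accumulate weight:
  mile 2 (P, w=70) → cum 70
  mile 5 (Q, w=90) → cum 160
  mile 7 (R, w=150) → cum 310  ≥ 190 → median here
  mile 16 (S, w=70) → cum 380
Optimal location: mile 7.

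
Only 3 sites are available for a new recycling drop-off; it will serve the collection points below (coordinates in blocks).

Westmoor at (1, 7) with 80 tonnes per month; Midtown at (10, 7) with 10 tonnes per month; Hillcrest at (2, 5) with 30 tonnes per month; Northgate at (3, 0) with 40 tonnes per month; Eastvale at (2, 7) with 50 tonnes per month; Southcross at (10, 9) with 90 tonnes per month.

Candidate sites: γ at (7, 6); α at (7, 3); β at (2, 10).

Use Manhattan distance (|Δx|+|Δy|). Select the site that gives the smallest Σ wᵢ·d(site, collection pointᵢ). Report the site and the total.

Total weighted distance at each candidate:
  γ (7, 6): total = 2020
  α (7, 3): total = 2620
  β (2, 10): total = 1980
Minimum is at β with total 1980 blocks.

β, total 1980 blocks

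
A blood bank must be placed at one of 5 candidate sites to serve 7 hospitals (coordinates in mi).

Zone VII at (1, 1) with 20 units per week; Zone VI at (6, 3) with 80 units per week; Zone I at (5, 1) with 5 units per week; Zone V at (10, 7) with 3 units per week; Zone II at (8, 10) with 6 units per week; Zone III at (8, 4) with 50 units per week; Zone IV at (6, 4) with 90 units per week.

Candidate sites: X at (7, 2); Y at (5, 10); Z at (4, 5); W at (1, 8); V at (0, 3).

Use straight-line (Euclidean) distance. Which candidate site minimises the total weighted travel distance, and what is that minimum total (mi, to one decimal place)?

X, total 624.9 mi

Total weighted distance at each candidate:
  X (7, 2): total = 624.9
  Y (5, 10): total = 1726.0
  Z (4, 5): total = 811.7
  W (1, 8): total = 1796.2
  V (0, 3): total = 1598.3
Minimum is at X with total 624.9 mi.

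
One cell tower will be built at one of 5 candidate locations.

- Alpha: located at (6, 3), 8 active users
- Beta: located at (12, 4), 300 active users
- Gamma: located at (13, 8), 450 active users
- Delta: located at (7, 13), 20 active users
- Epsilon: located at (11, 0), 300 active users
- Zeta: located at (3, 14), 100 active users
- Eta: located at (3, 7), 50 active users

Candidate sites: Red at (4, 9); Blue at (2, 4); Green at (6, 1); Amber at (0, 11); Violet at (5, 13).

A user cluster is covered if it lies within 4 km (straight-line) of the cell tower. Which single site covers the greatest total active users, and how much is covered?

Violet, covering 120

Coverage radius r = 4 km; a point is covered iff (Δx)²+(Δy)² ≤ 4² = 16.
  Red (4, 9): covers {Eta} → 50
  Blue (2, 4): covers {Eta} → 50
  Green (6, 1): covers {Alpha} → 8
  Amber (0, 11): covers {none} → 0
  Violet (5, 13): covers {Delta, Zeta} → 120
Maximum coverage at Violet: 120 active users.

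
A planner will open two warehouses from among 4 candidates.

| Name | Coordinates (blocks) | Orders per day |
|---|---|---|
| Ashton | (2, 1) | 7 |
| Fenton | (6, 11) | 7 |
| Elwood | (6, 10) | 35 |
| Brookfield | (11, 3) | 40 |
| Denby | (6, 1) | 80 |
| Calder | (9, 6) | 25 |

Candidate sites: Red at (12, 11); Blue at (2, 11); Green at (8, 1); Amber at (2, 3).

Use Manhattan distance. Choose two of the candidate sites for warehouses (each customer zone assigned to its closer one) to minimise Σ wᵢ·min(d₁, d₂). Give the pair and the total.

Evaluate every pair (each demand assigned to the nearer of the two):
  {Blue, Green}: total = 755
  {Red, Green}: total = 839
  {Green, Amber}: total = 993
  {Blue, Amber}: total = 1307
  {Red, Amber}: total = 1341
  {Red, Blue}: total = 1953
Best pair: {Blue, Green} with total 755.

{Blue, Green}, total 755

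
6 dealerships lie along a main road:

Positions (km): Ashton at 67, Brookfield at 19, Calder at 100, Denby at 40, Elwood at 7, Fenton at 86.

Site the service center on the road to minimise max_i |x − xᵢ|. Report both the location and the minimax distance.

The 1-center on a line is the midpoint of the two extreme points: leftmost at 7, rightmost at 100.
Optimal location = (7 + 100)/2 = 53.5; maximum distance = (100 − 7)/2 = 46.5.

location 53.5, max distance 46.5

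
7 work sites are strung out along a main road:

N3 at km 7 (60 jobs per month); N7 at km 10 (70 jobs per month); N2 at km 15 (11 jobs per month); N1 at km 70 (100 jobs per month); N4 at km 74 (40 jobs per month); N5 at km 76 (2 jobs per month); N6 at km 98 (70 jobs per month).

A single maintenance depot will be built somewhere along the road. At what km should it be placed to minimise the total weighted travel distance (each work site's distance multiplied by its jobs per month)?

For a sum of weighted absolute distances on a line, the optimum is the weighted median (not the mean). Total weight W = 353; half-weight = 176.5.
Sort by position and accumulate weight:
  km 7 (N3, w=60) → cum 60
  km 10 (N7, w=70) → cum 130
  km 15 (N2, w=11) → cum 141
  km 70 (N1, w=100) → cum 241  ≥ 176.5 → median here
  km 74 (N4, w=40) → cum 281
  km 76 (N5, w=2) → cum 283
  km 98 (N6, w=70) → cum 353
Optimal location: km 70.

x = 70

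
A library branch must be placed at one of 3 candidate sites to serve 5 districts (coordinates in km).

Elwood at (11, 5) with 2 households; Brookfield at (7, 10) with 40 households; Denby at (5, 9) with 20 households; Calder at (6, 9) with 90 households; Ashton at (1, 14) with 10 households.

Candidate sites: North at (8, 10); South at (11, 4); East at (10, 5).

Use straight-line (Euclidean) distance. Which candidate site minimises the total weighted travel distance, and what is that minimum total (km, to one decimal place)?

North, total 396.8 km

Total weighted distance at each candidate:
  North (8, 10): total = 396.8
  South (11, 4): total = 1224.5
  East (10, 5): total = 999.7
Minimum is at North with total 396.8 km.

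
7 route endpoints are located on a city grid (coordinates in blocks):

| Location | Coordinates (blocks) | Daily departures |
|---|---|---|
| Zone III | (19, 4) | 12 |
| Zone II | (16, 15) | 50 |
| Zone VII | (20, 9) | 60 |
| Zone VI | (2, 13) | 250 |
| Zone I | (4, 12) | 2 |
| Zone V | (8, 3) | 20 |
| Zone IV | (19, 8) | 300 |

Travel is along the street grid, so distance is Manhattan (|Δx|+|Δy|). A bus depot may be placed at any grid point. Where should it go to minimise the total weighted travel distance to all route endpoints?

Manhattan distance separates: Σwᵢ(|x−xᵢ|+|y−yᵢ|) = Σwᵢ|x−xᵢ| + Σwᵢ|y−yᵢ|, so x and y are optimised independently as 1-D weighted medians.
Total weight W = 694; half = 347.
x-coordinate, sorted with cumulative weight:
  x=2 (Zone VI, w=250) cum 250
  x=4 (Zone I, w=2) cum 252
  x=8 (Zone V, w=20) cum 272
  x=16 (Zone II, w=50) cum 322
  x=19 (Zone III, w=12) cum 334
  x=19 (Zone IV, w=300) cum 634  ← median
  x=20 (Zone VII, w=60) cum 694
⇒ x* = 19
y-coordinate, sorted with cumulative weight:
  y=3 (Zone V, w=20) cum 20
  y=4 (Zone III, w=12) cum 32
  y=8 (Zone IV, w=300) cum 332
  y=9 (Zone VII, w=60) cum 392  ← median
  y=12 (Zone I, w=2) cum 394
  y=13 (Zone VI, w=250) cum 644
  y=15 (Zone II, w=50) cum 694
⇒ y* = 9

(19, 9)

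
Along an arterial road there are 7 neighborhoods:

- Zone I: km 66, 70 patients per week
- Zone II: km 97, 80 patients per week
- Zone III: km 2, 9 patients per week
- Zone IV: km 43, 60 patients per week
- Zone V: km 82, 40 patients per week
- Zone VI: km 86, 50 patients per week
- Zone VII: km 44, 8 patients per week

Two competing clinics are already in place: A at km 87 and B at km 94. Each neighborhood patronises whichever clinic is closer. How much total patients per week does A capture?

The indifferent point is the midpoint (87+94)/2 = 90.5; neighborhoods left of it (closer to A at 87) go to A, those right go to B.
  Zone III at 2 (w=9) → A
  Zone IV at 43 (w=60) → A
  Zone VII at 44 (w=8) → A
  Zone I at 66 (w=70) → A
  Zone V at 82 (w=40) → A
  Zone VI at 86 (w=50) → A
  Zone II at 97 (w=80) → B
A captures 237; B captures 80.

237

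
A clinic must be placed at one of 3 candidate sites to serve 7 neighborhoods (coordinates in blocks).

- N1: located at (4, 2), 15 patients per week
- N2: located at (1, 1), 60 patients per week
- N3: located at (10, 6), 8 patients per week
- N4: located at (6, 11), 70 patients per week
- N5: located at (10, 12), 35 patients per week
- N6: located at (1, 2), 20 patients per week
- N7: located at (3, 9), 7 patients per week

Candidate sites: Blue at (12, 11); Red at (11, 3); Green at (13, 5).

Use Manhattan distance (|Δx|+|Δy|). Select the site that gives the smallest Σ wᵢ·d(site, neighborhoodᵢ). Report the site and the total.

Total weighted distance at each candidate:
  Blue (12, 11): total = 2573
  Red (11, 3): total = 2450
  Green (13, 5): total = 2830
Minimum is at Red with total 2450 blocks.

Red, total 2450 blocks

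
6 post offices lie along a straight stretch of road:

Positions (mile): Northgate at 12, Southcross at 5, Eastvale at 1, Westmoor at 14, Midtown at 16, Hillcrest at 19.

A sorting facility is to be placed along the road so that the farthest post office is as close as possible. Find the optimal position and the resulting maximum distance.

The 1-center on a line is the midpoint of the two extreme points: leftmost at 1, rightmost at 19.
Optimal location = (1 + 19)/2 = 10; maximum distance = (19 − 1)/2 = 9.

location 10, max distance 9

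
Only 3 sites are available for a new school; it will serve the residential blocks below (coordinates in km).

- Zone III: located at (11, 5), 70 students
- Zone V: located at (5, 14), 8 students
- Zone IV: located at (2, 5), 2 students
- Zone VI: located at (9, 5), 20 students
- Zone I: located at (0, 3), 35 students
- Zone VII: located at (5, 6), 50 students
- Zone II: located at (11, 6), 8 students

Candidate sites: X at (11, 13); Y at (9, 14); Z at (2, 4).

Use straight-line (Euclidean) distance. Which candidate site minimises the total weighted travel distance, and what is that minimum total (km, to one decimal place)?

Z, total 1193.1 km

Total weighted distance at each candidate:
  X (11, 13): total = 1835.0
  Y (9, 14): total = 1890.8
  Z (2, 4): total = 1193.1
Minimum is at Z with total 1193.1 km.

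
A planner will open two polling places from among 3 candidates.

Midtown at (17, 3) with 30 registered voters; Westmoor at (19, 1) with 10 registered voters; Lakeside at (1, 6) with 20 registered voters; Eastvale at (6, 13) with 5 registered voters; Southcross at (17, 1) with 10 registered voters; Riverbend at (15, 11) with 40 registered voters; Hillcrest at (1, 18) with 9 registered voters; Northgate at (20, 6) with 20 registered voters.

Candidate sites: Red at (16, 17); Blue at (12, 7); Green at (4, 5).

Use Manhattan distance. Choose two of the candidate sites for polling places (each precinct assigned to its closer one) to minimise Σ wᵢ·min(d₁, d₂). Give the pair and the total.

Evaluate every pair (each demand assigned to the nearer of the two):
  {Blue, Green}: total = 1244
  {Red, Blue}: total = 1414
  {Red, Green}: total = 1664
Best pair: {Blue, Green} with total 1244.

{Blue, Green}, total 1244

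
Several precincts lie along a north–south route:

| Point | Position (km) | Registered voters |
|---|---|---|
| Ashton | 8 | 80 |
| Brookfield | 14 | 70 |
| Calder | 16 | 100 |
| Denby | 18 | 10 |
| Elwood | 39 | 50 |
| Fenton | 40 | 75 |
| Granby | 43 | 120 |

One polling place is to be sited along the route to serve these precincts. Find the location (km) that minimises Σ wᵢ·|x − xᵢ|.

For a sum of weighted absolute distances on a line, the optimum is the weighted median (not the mean). Total weight W = 505; half-weight = 252.5.
Sort by position and accumulate weight:
  km 8 (Ashton, w=80) → cum 80
  km 14 (Brookfield, w=70) → cum 150
  km 16 (Calder, w=100) → cum 250
  km 18 (Denby, w=10) → cum 260  ≥ 252.5 → median here
  km 39 (Elwood, w=50) → cum 310
  km 40 (Fenton, w=75) → cum 385
  km 43 (Granby, w=120) → cum 505
Optimal location: km 18.

x = 18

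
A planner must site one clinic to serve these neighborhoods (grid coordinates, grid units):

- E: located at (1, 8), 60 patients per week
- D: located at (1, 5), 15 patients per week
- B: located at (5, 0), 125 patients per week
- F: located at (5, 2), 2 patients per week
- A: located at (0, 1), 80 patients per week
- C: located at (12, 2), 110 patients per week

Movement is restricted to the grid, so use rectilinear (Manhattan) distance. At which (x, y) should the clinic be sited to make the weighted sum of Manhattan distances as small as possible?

Manhattan distance separates: Σwᵢ(|x−xᵢ|+|y−yᵢ|) = Σwᵢ|x−xᵢ| + Σwᵢ|y−yᵢ|, so x and y are optimised independently as 1-D weighted medians.
Total weight W = 392; half = 196.
x-coordinate, sorted with cumulative weight:
  x=0 (A, w=80) cum 80
  x=1 (E, w=60) cum 140
  x=1 (D, w=15) cum 155
  x=5 (B, w=125) cum 280  ← median
  x=5 (F, w=2) cum 282
  x=12 (C, w=110) cum 392
⇒ x* = 5
y-coordinate, sorted with cumulative weight:
  y=0 (B, w=125) cum 125
  y=1 (A, w=80) cum 205  ← median
  y=2 (F, w=2) cum 207
  y=2 (C, w=110) cum 317
  y=5 (D, w=15) cum 332
  y=8 (E, w=60) cum 392
⇒ y* = 1

(5, 1)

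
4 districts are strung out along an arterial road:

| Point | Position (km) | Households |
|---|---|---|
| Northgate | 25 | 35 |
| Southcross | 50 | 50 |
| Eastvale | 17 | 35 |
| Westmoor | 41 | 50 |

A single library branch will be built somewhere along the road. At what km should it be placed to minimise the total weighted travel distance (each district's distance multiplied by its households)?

x = 41

For a sum of weighted absolute distances on a line, the optimum is the weighted median (not the mean). Total weight W = 170; half-weight = 85.
Sort by position and accumulate weight:
  km 17 (Eastvale, w=35) → cum 35
  km 25 (Northgate, w=35) → cum 70
  km 41 (Westmoor, w=50) → cum 120  ≥ 85 → median here
  km 50 (Southcross, w=50) → cum 170
Optimal location: km 41.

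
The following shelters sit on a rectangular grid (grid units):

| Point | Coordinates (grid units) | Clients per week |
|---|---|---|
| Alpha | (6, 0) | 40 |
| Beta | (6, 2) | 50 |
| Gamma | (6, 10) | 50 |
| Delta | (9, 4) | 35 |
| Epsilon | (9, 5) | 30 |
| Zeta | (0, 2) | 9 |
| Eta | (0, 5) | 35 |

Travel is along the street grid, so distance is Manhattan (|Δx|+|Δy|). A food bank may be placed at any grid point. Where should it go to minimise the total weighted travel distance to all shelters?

Manhattan distance separates: Σwᵢ(|x−xᵢ|+|y−yᵢ|) = Σwᵢ|x−xᵢ| + Σwᵢ|y−yᵢ|, so x and y are optimised independently as 1-D weighted medians.
Total weight W = 249; half = 124.5.
x-coordinate, sorted with cumulative weight:
  x=0 (Zeta, w=9) cum 9
  x=0 (Eta, w=35) cum 44
  x=6 (Alpha, w=40) cum 84
  x=6 (Beta, w=50) cum 134  ← median
  x=6 (Gamma, w=50) cum 184
  x=9 (Delta, w=35) cum 219
  x=9 (Epsilon, w=30) cum 249
⇒ x* = 6
y-coordinate, sorted with cumulative weight:
  y=0 (Alpha, w=40) cum 40
  y=2 (Beta, w=50) cum 90
  y=2 (Zeta, w=9) cum 99
  y=4 (Delta, w=35) cum 134  ← median
  y=5 (Epsilon, w=30) cum 164
  y=5 (Eta, w=35) cum 199
  y=10 (Gamma, w=50) cum 249
⇒ y* = 4

(6, 4)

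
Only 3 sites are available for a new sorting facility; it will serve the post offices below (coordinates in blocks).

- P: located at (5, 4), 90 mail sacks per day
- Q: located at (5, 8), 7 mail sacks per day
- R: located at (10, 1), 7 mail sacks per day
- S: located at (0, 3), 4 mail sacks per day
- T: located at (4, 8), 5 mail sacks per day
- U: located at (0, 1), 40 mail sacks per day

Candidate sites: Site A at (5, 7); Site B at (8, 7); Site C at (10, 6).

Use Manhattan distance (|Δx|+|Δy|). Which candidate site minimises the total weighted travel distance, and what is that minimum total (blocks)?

Site A, total 840 blocks

Total weighted distance at each candidate:
  Site A (5, 7): total = 840
  Site B (8, 7): total = 1257
  Site C (10, 6): total = 1406
Minimum is at Site A with total 840 blocks.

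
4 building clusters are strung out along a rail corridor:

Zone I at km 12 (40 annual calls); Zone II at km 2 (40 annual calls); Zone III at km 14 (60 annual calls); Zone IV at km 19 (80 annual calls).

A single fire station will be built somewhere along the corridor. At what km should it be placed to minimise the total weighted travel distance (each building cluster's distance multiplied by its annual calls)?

For a sum of weighted absolute distances on a line, the optimum is the weighted median (not the mean). Total weight W = 220; half-weight = 110.
Sort by position and accumulate weight:
  km 2 (Zone II, w=40) → cum 40
  km 12 (Zone I, w=40) → cum 80
  km 14 (Zone III, w=60) → cum 140  ≥ 110 → median here
  km 19 (Zone IV, w=80) → cum 220
Optimal location: km 14.

x = 14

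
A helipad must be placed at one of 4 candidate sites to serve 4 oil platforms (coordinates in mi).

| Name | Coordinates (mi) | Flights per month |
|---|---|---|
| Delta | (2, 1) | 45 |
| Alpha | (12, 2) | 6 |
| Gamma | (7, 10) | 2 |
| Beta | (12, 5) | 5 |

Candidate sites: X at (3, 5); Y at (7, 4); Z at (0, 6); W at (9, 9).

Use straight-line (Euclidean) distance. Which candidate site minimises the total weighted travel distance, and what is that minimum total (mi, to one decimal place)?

Total weighted distance at each candidate:
  X (3, 5): total = 300.3
  Y (7, 4): total = 332.2
  Z (0, 6): total = 394.6
  W (9, 9): total = 553.5
Minimum is at X with total 300.3 mi.

X, total 300.3 mi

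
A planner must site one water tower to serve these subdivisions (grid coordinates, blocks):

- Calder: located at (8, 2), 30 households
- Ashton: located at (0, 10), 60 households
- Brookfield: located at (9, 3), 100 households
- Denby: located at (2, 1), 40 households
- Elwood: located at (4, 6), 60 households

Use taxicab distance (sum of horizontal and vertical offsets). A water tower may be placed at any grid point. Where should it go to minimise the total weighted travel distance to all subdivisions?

(4, 3)

Manhattan distance separates: Σwᵢ(|x−xᵢ|+|y−yᵢ|) = Σwᵢ|x−xᵢ| + Σwᵢ|y−yᵢ|, so x and y are optimised independently as 1-D weighted medians.
Total weight W = 290; half = 145.
x-coordinate, sorted with cumulative weight:
  x=0 (Ashton, w=60) cum 60
  x=2 (Denby, w=40) cum 100
  x=4 (Elwood, w=60) cum 160  ← median
  x=8 (Calder, w=30) cum 190
  x=9 (Brookfield, w=100) cum 290
⇒ x* = 4
y-coordinate, sorted with cumulative weight:
  y=1 (Denby, w=40) cum 40
  y=2 (Calder, w=30) cum 70
  y=3 (Brookfield, w=100) cum 170  ← median
  y=6 (Elwood, w=60) cum 230
  y=10 (Ashton, w=60) cum 290
⇒ y* = 3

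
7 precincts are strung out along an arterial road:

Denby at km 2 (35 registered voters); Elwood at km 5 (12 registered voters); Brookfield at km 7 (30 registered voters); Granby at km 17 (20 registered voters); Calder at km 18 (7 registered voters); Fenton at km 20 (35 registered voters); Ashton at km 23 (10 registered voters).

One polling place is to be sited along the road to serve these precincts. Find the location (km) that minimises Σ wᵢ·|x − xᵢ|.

x = 7

For a sum of weighted absolute distances on a line, the optimum is the weighted median (not the mean). Total weight W = 149; half-weight = 74.5.
Sort by position and accumulate weight:
  km 2 (Denby, w=35) → cum 35
  km 5 (Elwood, w=12) → cum 47
  km 7 (Brookfield, w=30) → cum 77  ≥ 74.5 → median here
  km 17 (Granby, w=20) → cum 97
  km 18 (Calder, w=7) → cum 104
  km 20 (Fenton, w=35) → cum 139
  km 23 (Ashton, w=10) → cum 149
Optimal location: km 7.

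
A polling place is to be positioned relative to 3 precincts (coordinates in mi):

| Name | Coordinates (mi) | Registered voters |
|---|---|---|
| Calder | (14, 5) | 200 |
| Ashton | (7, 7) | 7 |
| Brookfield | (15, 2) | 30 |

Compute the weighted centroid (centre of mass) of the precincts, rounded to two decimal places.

(13.92, 4.68)

The minimiser of Σwᵢ‖p−pᵢ‖² is the weighted centroid p* = (Σwᵢpᵢ)/(Σwᵢ).
Σwᵢ = 237.
Σwᵢxᵢ = 200·14 + 7·7 + 30·15 = 3299.
Σwᵢyᵢ = 200·5 + 7·7 + 30·2 = 1109.
x* = 3299/237 = 13.92, y* = 1109/237 = 4.68.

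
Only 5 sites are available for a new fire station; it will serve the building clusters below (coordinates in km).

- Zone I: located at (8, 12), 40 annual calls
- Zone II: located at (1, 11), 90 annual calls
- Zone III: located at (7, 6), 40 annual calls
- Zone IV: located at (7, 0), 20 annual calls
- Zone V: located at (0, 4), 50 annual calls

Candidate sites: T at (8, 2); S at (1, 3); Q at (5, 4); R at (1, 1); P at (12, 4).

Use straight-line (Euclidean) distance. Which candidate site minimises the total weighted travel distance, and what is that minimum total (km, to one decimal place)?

Q, total 1519.9 km

Total weighted distance at each candidate:
  T (8, 2): total = 2048.1
  S (1, 3): total = 1649.3
  Q (5, 4): total = 1519.9
  R (1, 1): total = 2013.7
  P (12, 4): total = 2474.7
Minimum is at Q with total 1519.9 km.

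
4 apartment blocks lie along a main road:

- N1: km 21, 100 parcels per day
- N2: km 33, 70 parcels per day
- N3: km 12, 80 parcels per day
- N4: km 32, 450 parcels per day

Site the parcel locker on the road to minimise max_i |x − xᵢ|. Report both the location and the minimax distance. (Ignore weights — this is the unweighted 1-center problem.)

location 22.5, max distance 10.5

The 1-center on a line is the midpoint of the two extreme points: leftmost at 12, rightmost at 33.
Optimal location = (12 + 33)/2 = 22.5; maximum distance = (33 − 12)/2 = 10.5.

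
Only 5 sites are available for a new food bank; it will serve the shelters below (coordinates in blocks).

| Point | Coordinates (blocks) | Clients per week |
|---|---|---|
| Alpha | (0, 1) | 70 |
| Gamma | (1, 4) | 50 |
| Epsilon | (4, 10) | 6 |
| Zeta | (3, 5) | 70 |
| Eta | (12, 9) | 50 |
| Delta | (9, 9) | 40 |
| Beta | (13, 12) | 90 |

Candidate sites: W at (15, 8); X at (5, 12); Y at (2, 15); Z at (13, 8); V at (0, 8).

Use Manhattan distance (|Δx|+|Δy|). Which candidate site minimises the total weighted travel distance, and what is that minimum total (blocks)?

Total weighted distance at each candidate:
  W (15, 8): total = 4588
  X (5, 12): total = 3868
  Y (2, 15): total = 5112
  Z (13, 8): total = 3836
  V (0, 8): total = 3776
Minimum is at V with total 3776 blocks.

V, total 3776 blocks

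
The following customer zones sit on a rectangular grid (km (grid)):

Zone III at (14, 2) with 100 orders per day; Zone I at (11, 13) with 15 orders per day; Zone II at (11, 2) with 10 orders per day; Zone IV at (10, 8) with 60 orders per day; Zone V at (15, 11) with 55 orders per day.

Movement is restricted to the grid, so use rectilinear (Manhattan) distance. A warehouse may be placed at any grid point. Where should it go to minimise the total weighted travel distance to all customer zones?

(14, 8)

Manhattan distance separates: Σwᵢ(|x−xᵢ|+|y−yᵢ|) = Σwᵢ|x−xᵢ| + Σwᵢ|y−yᵢ|, so x and y are optimised independently as 1-D weighted medians.
Total weight W = 240; half = 120.
x-coordinate, sorted with cumulative weight:
  x=10 (Zone IV, w=60) cum 60
  x=11 (Zone I, w=15) cum 75
  x=11 (Zone II, w=10) cum 85
  x=14 (Zone III, w=100) cum 185  ← median
  x=15 (Zone V, w=55) cum 240
⇒ x* = 14
y-coordinate, sorted with cumulative weight:
  y=2 (Zone III, w=100) cum 100
  y=2 (Zone II, w=10) cum 110
  y=8 (Zone IV, w=60) cum 170  ← median
  y=11 (Zone V, w=55) cum 225
  y=13 (Zone I, w=15) cum 240
⇒ y* = 8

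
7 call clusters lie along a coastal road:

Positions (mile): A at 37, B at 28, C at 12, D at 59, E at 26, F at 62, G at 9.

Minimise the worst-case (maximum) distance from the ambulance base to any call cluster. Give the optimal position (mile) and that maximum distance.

location 35.5, max distance 26.5

The 1-center on a line is the midpoint of the two extreme points: leftmost at 9, rightmost at 62.
Optimal location = (9 + 62)/2 = 35.5; maximum distance = (62 − 9)/2 = 26.5.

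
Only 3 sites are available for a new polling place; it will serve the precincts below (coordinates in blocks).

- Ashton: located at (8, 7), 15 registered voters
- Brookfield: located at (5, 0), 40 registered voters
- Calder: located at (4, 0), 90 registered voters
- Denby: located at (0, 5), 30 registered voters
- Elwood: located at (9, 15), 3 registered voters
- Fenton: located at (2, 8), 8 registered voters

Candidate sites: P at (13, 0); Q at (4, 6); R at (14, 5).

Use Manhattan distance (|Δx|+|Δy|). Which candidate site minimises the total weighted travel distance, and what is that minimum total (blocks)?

Q, total 1119 blocks

Total weighted distance at each candidate:
  P (13, 0): total = 2059
  Q (4, 6): total = 1119
  R (14, 5): total = 2615
Minimum is at Q with total 1119 blocks.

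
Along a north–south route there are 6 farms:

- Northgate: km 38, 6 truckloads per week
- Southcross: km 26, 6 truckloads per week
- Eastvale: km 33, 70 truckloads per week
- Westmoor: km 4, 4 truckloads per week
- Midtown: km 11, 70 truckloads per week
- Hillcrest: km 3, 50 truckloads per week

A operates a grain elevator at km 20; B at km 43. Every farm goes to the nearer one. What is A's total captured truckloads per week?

The indifferent point is the midpoint (20+43)/2 = 31.5; farms left of it (closer to A at 20) go to A, those right go to B.
  Hillcrest at 3 (w=50) → A
  Westmoor at 4 (w=4) → A
  Midtown at 11 (w=70) → A
  Southcross at 26 (w=6) → A
  Eastvale at 33 (w=70) → B
  Northgate at 38 (w=6) → B
A captures 130; B captures 76.

130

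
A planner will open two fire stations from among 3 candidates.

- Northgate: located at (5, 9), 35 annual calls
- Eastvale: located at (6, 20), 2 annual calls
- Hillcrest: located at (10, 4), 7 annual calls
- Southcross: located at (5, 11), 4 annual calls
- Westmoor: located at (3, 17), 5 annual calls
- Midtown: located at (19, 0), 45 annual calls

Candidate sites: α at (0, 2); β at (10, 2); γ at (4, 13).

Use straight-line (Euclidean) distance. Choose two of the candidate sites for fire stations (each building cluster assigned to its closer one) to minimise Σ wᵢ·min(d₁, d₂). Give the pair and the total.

{β, γ}, total 617.3

Evaluate every pair (each demand assigned to the nearer of the two):
  {β, γ}: total = 617.3
  {α, β}: total = 884.5
  {α, γ}: total = 1119.5
Best pair: {β, γ} with total 617.3.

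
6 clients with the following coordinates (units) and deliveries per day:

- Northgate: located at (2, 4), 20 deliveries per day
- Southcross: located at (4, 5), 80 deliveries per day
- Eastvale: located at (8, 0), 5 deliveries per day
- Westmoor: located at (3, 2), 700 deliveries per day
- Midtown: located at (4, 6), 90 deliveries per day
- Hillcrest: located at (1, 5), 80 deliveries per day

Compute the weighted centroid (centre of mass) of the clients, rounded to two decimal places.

The minimiser of Σwᵢ‖p−pᵢ‖² is the weighted centroid p* = (Σwᵢpᵢ)/(Σwᵢ).
Σwᵢ = 975.
Σwᵢxᵢ = 20·2 + 80·4 + 5·8 + 700·3 + 90·4 + 80·1 = 2940.
Σwᵢyᵢ = 20·4 + 80·5 + 5·0 + 700·2 + 90·6 + 80·5 = 2820.
x* = 2940/975 = 3.02, y* = 2820/975 = 2.89.

(3.02, 2.89)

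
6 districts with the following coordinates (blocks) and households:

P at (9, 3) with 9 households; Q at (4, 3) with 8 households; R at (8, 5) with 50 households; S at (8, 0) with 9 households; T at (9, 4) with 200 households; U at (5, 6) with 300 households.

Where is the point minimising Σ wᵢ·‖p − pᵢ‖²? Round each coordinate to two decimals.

(6.74, 5.04)

The minimiser of Σwᵢ‖p−pᵢ‖² is the weighted centroid p* = (Σwᵢpᵢ)/(Σwᵢ).
Σwᵢ = 576.
Σwᵢxᵢ = 9·9 + 8·4 + 50·8 + 9·8 + 200·9 + 300·5 = 3885.
Σwᵢyᵢ = 9·3 + 8·3 + 50·5 + 9·0 + 200·4 + 300·6 = 2901.
x* = 3885/576 = 6.74, y* = 2901/576 = 5.04.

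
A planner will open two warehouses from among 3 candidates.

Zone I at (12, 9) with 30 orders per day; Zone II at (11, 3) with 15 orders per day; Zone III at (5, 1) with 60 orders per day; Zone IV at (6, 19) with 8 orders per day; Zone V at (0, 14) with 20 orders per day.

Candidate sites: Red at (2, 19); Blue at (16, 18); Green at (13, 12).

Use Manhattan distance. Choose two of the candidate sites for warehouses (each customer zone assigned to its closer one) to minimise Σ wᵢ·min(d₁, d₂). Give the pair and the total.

Evaluate every pair (each demand assigned to the nearer of the two):
  {Red, Green}: total = 1597
  {Blue, Green}: total = 1813
  {Red, Blue}: total = 2122
Best pair: {Red, Green} with total 1597.

{Red, Green}, total 1597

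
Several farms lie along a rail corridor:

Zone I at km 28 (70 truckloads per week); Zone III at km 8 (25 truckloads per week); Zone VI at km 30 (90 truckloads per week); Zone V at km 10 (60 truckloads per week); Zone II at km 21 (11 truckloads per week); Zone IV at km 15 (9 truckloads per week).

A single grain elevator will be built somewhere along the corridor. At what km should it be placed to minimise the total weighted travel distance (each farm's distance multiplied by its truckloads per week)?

x = 28

For a sum of weighted absolute distances on a line, the optimum is the weighted median (not the mean). Total weight W = 265; half-weight = 132.5.
Sort by position and accumulate weight:
  km 8 (Zone III, w=25) → cum 25
  km 10 (Zone V, w=60) → cum 85
  km 15 (Zone IV, w=9) → cum 94
  km 21 (Zone II, w=11) → cum 105
  km 28 (Zone I, w=70) → cum 175  ≥ 132.5 → median here
  km 30 (Zone VI, w=90) → cum 265
Optimal location: km 28.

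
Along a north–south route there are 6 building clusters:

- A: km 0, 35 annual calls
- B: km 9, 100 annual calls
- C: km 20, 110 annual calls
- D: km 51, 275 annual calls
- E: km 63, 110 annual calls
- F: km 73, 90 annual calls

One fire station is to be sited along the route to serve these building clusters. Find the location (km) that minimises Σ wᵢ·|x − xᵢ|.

For a sum of weighted absolute distances on a line, the optimum is the weighted median (not the mean). Total weight W = 720; half-weight = 360.
Sort by position and accumulate weight:
  km 0 (A, w=35) → cum 35
  km 9 (B, w=100) → cum 135
  km 20 (C, w=110) → cum 245
  km 51 (D, w=275) → cum 520  ≥ 360 → median here
  km 63 (E, w=110) → cum 630
  km 73 (F, w=90) → cum 720
Optimal location: km 51.

x = 51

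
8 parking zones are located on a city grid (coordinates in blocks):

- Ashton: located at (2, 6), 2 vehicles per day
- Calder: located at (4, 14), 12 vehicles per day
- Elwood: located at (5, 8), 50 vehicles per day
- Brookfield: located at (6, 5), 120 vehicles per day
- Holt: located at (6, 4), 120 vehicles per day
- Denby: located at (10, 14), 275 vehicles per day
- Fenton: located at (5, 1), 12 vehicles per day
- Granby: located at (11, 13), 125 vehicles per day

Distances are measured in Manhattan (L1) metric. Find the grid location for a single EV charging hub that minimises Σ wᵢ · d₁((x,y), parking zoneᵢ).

(10, 13)

Manhattan distance separates: Σwᵢ(|x−xᵢ|+|y−yᵢ|) = Σwᵢ|x−xᵢ| + Σwᵢ|y−yᵢ|, so x and y are optimised independently as 1-D weighted medians.
Total weight W = 716; half = 358.
x-coordinate, sorted with cumulative weight:
  x=2 (Ashton, w=2) cum 2
  x=4 (Calder, w=12) cum 14
  x=5 (Elwood, w=50) cum 64
  x=5 (Fenton, w=12) cum 76
  x=6 (Brookfield, w=120) cum 196
  x=6 (Holt, w=120) cum 316
  x=10 (Denby, w=275) cum 591  ← median
  x=11 (Granby, w=125) cum 716
⇒ x* = 10
y-coordinate, sorted with cumulative weight:
  y=1 (Fenton, w=12) cum 12
  y=4 (Holt, w=120) cum 132
  y=5 (Brookfield, w=120) cum 252
  y=6 (Ashton, w=2) cum 254
  y=8 (Elwood, w=50) cum 304
  y=13 (Granby, w=125) cum 429  ← median
  y=14 (Calder, w=12) cum 441
  y=14 (Denby, w=275) cum 716
⇒ y* = 13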